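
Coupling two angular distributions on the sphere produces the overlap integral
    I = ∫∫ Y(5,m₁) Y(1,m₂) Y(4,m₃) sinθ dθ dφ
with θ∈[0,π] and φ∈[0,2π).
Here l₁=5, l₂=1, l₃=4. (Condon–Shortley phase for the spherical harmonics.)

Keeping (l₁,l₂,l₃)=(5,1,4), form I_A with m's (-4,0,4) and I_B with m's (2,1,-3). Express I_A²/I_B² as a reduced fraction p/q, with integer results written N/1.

3/1

l's match ⇒ only the (l;m) 3-j factors differ between A and B.
A: triangle coeff Δ(5,1,4) = 1/495; Σ_t [1,1]: t=1:−1/40320 = -1/40320; (3j)²=1/55 [(5 1 4; -4 0 4)], sign=-1
B: triangle coeff Δ(5,1,4) = 1/495; Σ_t [2,2]: t=2:+1/10080 = 1/10080; (3j)²=1/165 [(5 1 4; 2 1 -3)], sign=-1
I_A²/I_B² = (1/55)/(1/165) = 3/1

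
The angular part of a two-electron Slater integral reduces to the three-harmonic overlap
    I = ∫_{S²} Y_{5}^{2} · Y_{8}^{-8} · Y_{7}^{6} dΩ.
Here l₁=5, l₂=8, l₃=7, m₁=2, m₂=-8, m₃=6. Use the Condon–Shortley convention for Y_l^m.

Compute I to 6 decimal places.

-0.185020

Checks pass: Σm=0; 20 even; l₃=7∈[3,13].
(2·5+1)(2·8+1)(2·7+1) = 2805
Δ: 6! 4! 10! / 21! → 1/814773960
sum: t=1:−1/87091200 t=2:+1/4976640 t=3:−1/2073600 t=4:+1/4976640 t=5:−1/87091200 = -1/9676800
3j²(5 8 7; 0 0 0) = Δ·Π!·Σ² = 360/46189  (sign +1)
sum: t=0:+1/15676416000 = 1/15676416000
3j²(5 8 7; 2 -8 6) = Δ·Π!·Σ² = 286/14535  (sign -1)
combine: 4πI² = 2805·360/46189·286/14535 = 2640/6137
take √, sign -1: I = -0.18502012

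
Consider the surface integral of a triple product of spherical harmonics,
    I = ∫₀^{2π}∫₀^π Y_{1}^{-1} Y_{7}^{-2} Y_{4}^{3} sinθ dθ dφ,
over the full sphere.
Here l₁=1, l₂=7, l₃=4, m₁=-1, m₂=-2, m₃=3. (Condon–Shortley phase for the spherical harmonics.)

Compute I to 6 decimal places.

l₃=4 ∉ [6,8] — triangle fails ⇒ I = 0

0.000000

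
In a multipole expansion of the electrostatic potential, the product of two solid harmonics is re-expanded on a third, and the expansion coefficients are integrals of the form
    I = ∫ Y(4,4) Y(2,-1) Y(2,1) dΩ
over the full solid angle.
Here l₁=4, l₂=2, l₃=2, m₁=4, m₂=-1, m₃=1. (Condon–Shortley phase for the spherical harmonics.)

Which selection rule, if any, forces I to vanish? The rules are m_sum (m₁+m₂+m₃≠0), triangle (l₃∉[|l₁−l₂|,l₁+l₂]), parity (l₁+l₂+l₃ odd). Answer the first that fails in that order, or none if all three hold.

m_sum

azimuthal sum: 4 − 1 + 1 = 4  ✗
2 ≤ 2 ≤ 6 (triangle on l)
L = 4 + 2 + 2 = 8 (even)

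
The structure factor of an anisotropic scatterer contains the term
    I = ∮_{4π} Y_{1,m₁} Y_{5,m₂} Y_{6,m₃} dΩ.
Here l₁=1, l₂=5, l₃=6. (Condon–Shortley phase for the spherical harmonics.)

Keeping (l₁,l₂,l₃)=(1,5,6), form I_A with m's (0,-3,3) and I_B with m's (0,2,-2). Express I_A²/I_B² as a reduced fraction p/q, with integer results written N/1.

l's match ⇒ only the (l;m) 3-j factors differ between A and B.
A: triangle coeff Δ(1,5,6) = 1/858; Σ_t [0,0]: t=0:+1/80640 = 1/80640; (3j)²=9/286 [(1 5 6; 0 -3 3)], sign=-1
B: triangle coeff Δ(1,5,6) = 1/858; Σ_t [0,0]: t=0:+1/30240 = 1/30240; (3j)²=16/429 [(1 5 6; 0 2 -2)], sign=+1
I_A²/I_B² = (9/286)/(16/429) = 27/32

27/32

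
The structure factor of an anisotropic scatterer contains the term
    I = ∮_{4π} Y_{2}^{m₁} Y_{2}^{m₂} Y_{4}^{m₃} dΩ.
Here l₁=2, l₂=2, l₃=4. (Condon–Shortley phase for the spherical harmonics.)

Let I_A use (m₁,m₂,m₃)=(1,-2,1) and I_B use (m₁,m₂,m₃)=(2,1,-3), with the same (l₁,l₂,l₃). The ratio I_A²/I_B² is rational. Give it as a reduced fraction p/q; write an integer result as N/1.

l's match ⇒ only the (l;m) 3-j factors differ between A and B.
A: triangle coeff Δ(2,2,4) = 1/630; Σ_t [0,0]: t=0:+1/144 = 1/144; (3j)²=1/126 [(2 2 4; 1 -2 1)], sign=-1
B: triangle coeff Δ(2,2,4) = 1/630; Σ_t [0,0]: t=0:+1/144 = 1/144; (3j)²=1/18 [(2 2 4; 2 1 -3)], sign=-1
I_A²/I_B² = (1/126)/(1/18) = 1/7

1/7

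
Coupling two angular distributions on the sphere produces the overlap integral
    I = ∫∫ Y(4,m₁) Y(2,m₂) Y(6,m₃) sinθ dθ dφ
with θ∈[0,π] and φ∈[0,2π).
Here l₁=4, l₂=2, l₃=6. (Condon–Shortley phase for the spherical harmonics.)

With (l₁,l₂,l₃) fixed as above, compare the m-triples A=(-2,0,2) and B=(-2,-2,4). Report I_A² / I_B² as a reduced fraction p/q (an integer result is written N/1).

4/5

Same 4,2,6: normalisation and zero-m 3j drop out of the ratio.
A: Δ: 0! 8! 4! / 13! → 1/6435; sum: t=0:+1/5760 = 1/5760; 3j²(4 2 6; -2 0 2) = Δ·Π!·Σ² = 56/2145  (sign +1)
B: Δ: 0! 8! 4! / 13! → 1/6435; sum: t=0:+1/34560 = 1/34560; 3j²(4 2 6; -2 -2 4) = Δ·Π!·Σ² = 14/429  (sign +1)
I_A²/I_B² = (56/2145)/(14/429) = 4/5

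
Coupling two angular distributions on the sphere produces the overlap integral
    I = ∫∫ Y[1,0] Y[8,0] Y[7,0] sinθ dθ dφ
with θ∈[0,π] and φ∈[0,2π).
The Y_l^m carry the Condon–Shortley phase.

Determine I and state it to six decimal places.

0.244780

m-sum 0 ✓  L=16 even ✓  7≤7≤9 ✓
Π(2lᵢ+1) = 3×17×15 = 765
triangle coeff Δ(1,8,7) = 1/2040
Σ_t [1,1]: t=1:−1/25401600 = -1/25401600
(3j)²=8/255 [(1 8 7; 0 0 0)], sign=+1
(m-triple is (0,0,0) — same symbol as above.)
⇒ 4πI² = 64/85
I = (+1)√(64/85/(4π)) = 0.24477981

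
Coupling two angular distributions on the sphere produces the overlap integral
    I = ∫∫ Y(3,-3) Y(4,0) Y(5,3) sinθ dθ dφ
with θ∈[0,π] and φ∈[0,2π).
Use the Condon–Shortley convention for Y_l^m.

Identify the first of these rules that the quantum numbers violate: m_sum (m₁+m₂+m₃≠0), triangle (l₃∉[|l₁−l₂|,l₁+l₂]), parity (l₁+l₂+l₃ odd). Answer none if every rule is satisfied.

none

Σmᵢ = 0  ✓
l₃∈[|l₁−l₂|,l₁+l₂]=[1,7], have l₃=5  ✓
Σlᵢ = 12 ⇒ even  ✓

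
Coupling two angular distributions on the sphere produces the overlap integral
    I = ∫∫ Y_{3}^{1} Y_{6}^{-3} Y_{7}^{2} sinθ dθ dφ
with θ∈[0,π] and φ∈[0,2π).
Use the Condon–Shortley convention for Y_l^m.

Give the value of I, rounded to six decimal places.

m-sum 0 ✓  L=16 even ✓  3≤7≤9 ✓
Π(2lᵢ+1) = 7×13×15 = 1365
triangle coeff Δ(3,6,7) = 1/2042040
Σ_t [0,2]: t=0:+1/207360 t=1:−1/57600 t=2:+1/207360 = -1/129600
(3j)²=168/12155 [(3 6 7; 0 0 0)], sign=+1
Σ_t [0,2]: t=0:+1/241920 t=1:−1/483840 t=2:+1/17418240 = 37/17418240
(3j)²=1369/136136 [(3 6 7; 1 -3 2)], sign=-1
⇒ 4πI² = 86247/454597
I = (-1)√(86247/454597/(4π)) = -0.12287224

-0.122872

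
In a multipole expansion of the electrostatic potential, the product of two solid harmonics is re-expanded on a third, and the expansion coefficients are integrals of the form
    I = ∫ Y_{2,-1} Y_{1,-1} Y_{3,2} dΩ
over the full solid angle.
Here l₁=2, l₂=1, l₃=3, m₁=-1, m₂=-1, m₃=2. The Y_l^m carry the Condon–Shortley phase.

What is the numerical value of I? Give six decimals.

0.261169

m-sum 0 ✓  L=6 even ✓  1≤3≤3 ✓
Π(2lᵢ+1) = 5×3×7 = 105
triangle coeff Δ(2,1,3) = 1/105
Σ_t [0,0]: t=0:+1/4 = 1/4
(3j)²=3/35 [(2 1 3; 0 0 0)], sign=-1
Σ_t [0,0]: t=0:+1/12 = 1/12
(3j)²=2/21 [(2 1 3; -1 -1 2)], sign=-1
⇒ 4πI² = 6/7
I = (+1)√(6/7/(4π)) = 0.26116903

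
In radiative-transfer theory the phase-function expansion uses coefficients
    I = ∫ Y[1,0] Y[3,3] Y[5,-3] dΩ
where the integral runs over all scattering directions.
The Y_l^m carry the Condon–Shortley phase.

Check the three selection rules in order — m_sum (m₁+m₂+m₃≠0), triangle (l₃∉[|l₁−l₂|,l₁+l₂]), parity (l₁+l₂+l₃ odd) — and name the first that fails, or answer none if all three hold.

triangle

Σmᵢ = 0  ✓
l₃∈[|l₁−l₂|,l₁+l₂]=[2,4], have l₃=5  ✗
Σlᵢ = 9 ⇒ odd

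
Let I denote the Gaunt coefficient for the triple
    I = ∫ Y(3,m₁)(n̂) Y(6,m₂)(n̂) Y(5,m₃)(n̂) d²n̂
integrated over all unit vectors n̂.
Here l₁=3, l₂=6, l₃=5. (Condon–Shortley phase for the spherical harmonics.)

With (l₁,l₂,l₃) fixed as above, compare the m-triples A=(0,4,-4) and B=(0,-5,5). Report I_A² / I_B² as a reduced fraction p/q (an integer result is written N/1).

l's match ⇒ only the (l;m) 3-j factors differ between A and B.
A: triangle coeff Δ(3,6,5) = 1/675675; Σ_t [2,3]: t=2:+1/161280 t=3:−1/60480 = -1/96768; (3j)²=15/1001 [(3 6 5; 0 4 -4)], sign=+1
B: triangle coeff Δ(3,6,5) = 1/675675; Σ_t [1,1]: t=1:−1/483840 = -1/483840; (3j)²=3/91 [(3 6 5; 0 -5 5)], sign=-1
I_A²/I_B² = (15/1001)/(3/91) = 5/11

5/11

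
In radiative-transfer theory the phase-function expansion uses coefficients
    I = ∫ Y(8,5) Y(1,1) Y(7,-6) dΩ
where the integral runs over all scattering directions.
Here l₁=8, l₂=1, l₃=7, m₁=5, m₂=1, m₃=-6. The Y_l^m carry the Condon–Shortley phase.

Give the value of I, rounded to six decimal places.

Checks pass: Σm=0; 16 even; l₃=7∈[7,9].
(2·8+1)(2·1+1)(2·7+1) = 765
Δ: 2! 14! 0! / 17! → 1/2040
sum: t=1:−1/25401600 = -1/25401600
3j²(8 1 7; 0 0 0) = Δ·Π!·Σ² = 8/255  (sign +1)
sum: t=2:+1/12454041600 = 1/12454041600
3j²(8 1 7; 5 1 -6) = Δ·Π!·Σ² = 1/680  (sign -1)
combine: 4πI² = 765·8/255·1/680 = 3/85
take √, sign -1: I = -0.05299638

-0.052996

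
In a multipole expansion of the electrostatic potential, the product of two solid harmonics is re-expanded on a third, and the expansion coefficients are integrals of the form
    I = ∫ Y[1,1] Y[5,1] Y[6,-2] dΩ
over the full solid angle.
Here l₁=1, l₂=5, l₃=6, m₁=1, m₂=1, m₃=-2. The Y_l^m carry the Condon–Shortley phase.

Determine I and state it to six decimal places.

0.216205

Rules hold: Σm=0, L=12 even, 4≤6≤6.
N = 3·11·13 = 429
Δ = 0!·2!·10!/13! = 1/858
Racah Σ t=0..0: t=0:+1/14400 = 1/14400
⇒ 3j(1 5 6; 0 0 0)² = 6/143, sgn +1
Racah Σ t=0..0: t=0:+1/34560 = 1/34560
⇒ 3j(1 5 6; 1 1 -2)² = 14/429, sgn +1
4πI² = N·(3j₀)²·(3jₘ)² = 84/143
I = +1·√(0.587413/4π) = 0.21620548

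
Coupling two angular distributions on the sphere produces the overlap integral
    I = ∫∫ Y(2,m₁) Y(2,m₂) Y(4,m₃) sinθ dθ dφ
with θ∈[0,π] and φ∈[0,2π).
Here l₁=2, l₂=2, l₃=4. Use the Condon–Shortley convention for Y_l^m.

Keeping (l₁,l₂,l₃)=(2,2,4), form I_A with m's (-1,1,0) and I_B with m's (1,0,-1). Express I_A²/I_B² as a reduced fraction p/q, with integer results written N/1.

l's match ⇒ only the (l;m) 3-j factors differ between A and B.
A: triangle coeff Δ(2,2,4) = 1/630; Σ_t [0,0]: t=0:+1/36 = 1/36; (3j)²=8/315 [(2 2 4; -1 1 0)], sign=+1
B: triangle coeff Δ(2,2,4) = 1/630; Σ_t [0,0]: t=0:+1/24 = 1/24; (3j)²=1/21 [(2 2 4; 1 0 -1)], sign=-1
I_A²/I_B² = (8/315)/(1/21) = 8/15

8/15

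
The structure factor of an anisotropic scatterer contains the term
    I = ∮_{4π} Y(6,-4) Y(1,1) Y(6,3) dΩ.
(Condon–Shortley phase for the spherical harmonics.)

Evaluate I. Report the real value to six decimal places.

0.000000

l₁+l₂+l₃=13 is odd: 3j(l;000)=0 ⇒ I=0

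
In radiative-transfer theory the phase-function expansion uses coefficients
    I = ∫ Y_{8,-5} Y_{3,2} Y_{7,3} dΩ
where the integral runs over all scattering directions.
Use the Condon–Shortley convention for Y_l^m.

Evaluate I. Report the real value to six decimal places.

-0.085867

m-sum 0 ✓  L=18 even ✓  5≤7≤11 ✓
Π(2lᵢ+1) = 17×7×15 = 1785
triangle coeff Δ(8,3,7) = 1/5290740
Σ_t [1,3]: t=1:−1/7257600 t=2:+1/2073600 t=3:−1/7257600 = 1/4838400
(3j)²=252/20995 [(8 3 7; 0 0 0)], sign=-1
Σ_t [3,4]: t=3:−1/87091200 t=4:+1/52254720 = 1/130636800
(3j)²=88/20349 [(8 3 7; -5 2 3)], sign=+1
⇒ 4πI² = 7392/79781
I = (-1)√(7392/79781/(4π)) = -0.08586700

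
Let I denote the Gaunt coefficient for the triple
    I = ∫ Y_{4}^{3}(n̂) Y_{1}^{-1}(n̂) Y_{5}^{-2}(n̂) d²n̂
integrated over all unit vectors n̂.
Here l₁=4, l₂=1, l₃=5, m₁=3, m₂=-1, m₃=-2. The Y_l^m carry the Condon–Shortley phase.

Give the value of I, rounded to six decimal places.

m-sum 0 ✓  L=10 even ✓  3≤5≤5 ✓
Π(2lᵢ+1) = 9×3×11 = 297
triangle coeff Δ(4,1,5) = 1/495
Σ_t [0,0]: t=0:+1/576 = 1/576
(3j)²=5/99 [(4 1 5; 0 0 0)], sign=-1
Σ_t [0,0]: t=0:+1/10080 = 1/10080
(3j)²=1/165 [(4 1 5; 3 -1 -2)], sign=-1
⇒ 4πI² = 1/11
I = (+1)√(1/11/(4π)) = 0.08505478

0.085055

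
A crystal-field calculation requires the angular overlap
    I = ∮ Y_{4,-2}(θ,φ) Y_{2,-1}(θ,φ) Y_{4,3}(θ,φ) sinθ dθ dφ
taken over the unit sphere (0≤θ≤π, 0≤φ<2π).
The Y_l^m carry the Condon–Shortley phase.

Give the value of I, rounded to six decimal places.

-0.187702

Rules hold: Σm=0, L=10 even, 2≤4≤6.
N = 9·5·9 = 405
Δ = 2!·6!·2!/11! = 1/13860
Racah Σ t=0..2: t=0:+1/192 t=1:−1/36 t=2:+1/192 = -5/288
⇒ 3j(4 2 4; 0 0 0)² = 20/693, sgn -1
Racah Σ t=0..1: t=0:+1/1440 t=1:−1/240 = -1/288
⇒ 3j(4 2 4; -2 -1 3)² = 5/132, sgn +1
4πI² = N·(3j₀)²·(3jₘ)² = 375/847
I = -1·√(0.442739/4π) = -0.18770204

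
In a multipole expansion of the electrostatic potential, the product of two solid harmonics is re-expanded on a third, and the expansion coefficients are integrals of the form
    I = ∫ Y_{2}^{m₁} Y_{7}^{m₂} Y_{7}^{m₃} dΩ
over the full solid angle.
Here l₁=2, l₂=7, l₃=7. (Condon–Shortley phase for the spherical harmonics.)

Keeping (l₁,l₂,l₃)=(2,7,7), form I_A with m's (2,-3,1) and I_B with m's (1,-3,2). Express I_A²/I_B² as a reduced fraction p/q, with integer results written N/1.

54/25

Shared (l₁,l₂,l₃)=(2,7,7): N and (l;000)² cancel in I_A²/I_B².
A: Δ = 2!·2!·12!/17! = 1/185640; Racah Σ t=0..0: t=0:+1/3870720 = 1/3870720; ⇒ 3j(2 7 7; 2 -3 1)² = 135/6188, sgn +1
B: Δ = 2!·2!·12!/17! = 1/185640; Racah Σ t=0..1: t=0:+1/1935360 t=1:−1/4354560 = 1/3483648; ⇒ 3j(2 7 7; 1 -3 2)² = 125/12376, sgn -1
I_A²/I_B² = (135/6188)/(125/12376) = 54/25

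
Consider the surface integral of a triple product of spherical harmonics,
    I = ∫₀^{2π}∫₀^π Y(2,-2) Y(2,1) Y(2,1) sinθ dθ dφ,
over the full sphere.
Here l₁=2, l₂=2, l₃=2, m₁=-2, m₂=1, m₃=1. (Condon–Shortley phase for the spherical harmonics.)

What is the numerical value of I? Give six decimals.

0.220728

Rules hold: Σm=0, L=6 even, 0≤2≤4.
N = 5·5·5 = 125
Δ = 2!·2!·2!/7! = 1/630
Racah Σ t=0..2: t=0:+1/8 t=1:−1/1 t=2:+1/8 = -3/4
⇒ 3j(2 2 2; 0 0 0)² = 2/35, sgn -1
Racah Σ t=2..2: t=2:+1/4 = 1/4
⇒ 3j(2 2 2; -2 1 1)² = 3/35, sgn -1
4πI² = N·(3j₀)²·(3jₘ)² = 30/49
I = +1·√(0.612245/4π) = 0.22072812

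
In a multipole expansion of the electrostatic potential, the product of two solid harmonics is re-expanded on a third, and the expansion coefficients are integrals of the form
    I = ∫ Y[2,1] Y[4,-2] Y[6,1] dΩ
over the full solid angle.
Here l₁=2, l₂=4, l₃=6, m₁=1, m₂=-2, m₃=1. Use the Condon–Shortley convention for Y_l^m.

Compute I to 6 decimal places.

-0.133065

Rules hold: Σm=0, L=12 even, 2≤6≤6.
N = 5·9·13 = 585
Δ = 0!·4!·8!/13! = 1/6435
Racah Σ t=0..0: t=0:+1/2304 = 1/2304
⇒ 3j(2 4 6; 0 0 0)² = 5/143, sgn +1
Racah Σ t=0..0: t=0:+1/8640 = 1/8640
⇒ 3j(2 4 6; 1 -2 1)² = 14/1287, sgn -1
4πI² = N·(3j₀)²·(3jₘ)² = 350/1573
I = -1·√(0.222505/4π) = -0.13306527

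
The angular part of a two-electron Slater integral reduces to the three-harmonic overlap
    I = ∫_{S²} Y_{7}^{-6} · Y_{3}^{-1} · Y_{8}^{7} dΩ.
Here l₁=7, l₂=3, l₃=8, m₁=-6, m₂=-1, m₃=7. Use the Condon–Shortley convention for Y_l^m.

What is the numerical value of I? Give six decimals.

0.061743

m-sum 0 ✓  L=18 even ✓  4≤8≤10 ✓
Π(2lᵢ+1) = 15×7×17 = 1785
triangle coeff Δ(7,3,8) = 1/5290740
Σ_t [0,2]: t=0:+1/7257600 t=1:−1/2073600 t=2:+1/7257600 = -1/4838400
(3j)²=252/20995 [(7 3 8; 0 0 0)], sign=-1
Σ_t [1,2]: t=1:−1/2874009600 t=2:+1/1916006400 = 1/5748019200
(3j)²=13/5814 [(7 3 8; -6 -1 7)], sign=-1
⇒ 4πI² = 294/6137
I = (+1)√(294/6137/(4π)) = 0.06174342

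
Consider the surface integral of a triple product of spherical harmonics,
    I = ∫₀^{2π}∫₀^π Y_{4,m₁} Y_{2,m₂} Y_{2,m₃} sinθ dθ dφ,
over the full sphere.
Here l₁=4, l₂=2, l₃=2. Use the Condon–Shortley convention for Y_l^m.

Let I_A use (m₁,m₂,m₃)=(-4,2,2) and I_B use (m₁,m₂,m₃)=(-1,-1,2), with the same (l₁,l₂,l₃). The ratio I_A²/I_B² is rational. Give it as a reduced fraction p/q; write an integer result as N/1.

14/1

Same 4,2,2: normalisation and zero-m 3j drop out of the ratio.
A: Δ: 4! 4! 0! / 9! → 1/630; sum: t=4:+1/576 = 1/576; 3j²(4 2 2; -4 2 2) = Δ·Π!·Σ² = 1/9  (sign +1)
B: Δ: 4! 4! 0! / 9! → 1/630; sum: t=1:−1/144 = -1/144; 3j²(4 2 2; -1 -1 2) = Δ·Π!·Σ² = 1/126  (sign -1)
I_A²/I_B² = (1/9)/(1/126) = 14/1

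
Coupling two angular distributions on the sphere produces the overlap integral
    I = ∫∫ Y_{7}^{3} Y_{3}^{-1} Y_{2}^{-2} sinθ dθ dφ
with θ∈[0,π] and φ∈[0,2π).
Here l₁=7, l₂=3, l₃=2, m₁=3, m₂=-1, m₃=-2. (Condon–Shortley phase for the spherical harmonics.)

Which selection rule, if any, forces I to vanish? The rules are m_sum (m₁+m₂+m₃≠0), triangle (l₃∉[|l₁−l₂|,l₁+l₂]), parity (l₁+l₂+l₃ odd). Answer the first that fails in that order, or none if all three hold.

triangle

m₁+m₂+m₃ = 3 − 1 − 2 = 0  ✓
triangle: |7−3|=4 ≤ l₃=2 ≤ 7+3=10  ✗
parity: l₁+l₂+l₃ = 12 is even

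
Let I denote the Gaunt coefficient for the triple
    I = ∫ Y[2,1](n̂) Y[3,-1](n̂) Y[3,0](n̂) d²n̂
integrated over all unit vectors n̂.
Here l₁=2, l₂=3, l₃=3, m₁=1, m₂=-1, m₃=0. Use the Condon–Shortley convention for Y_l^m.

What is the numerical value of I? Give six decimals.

Checks pass: Σm=0; 8 even; l₃=3∈[1,5].
(2·2+1)(2·3+1)(2·3+1) = 245
Δ: 2! 2! 4! / 9! → 1/3780
sum: t=0:+1/24 t=1:−1/4 t=2:+1/24 = -1/6
3j²(2 3 3; 0 0 0) = Δ·Π!·Σ² = 4/105  (sign +1)
sum: t=0:+1/8 t=1:−1/12 = 1/24
3j²(2 3 3; 1 -1 0) = Δ·Π!·Σ² = 1/210  (sign -1)
combine: 4πI² = 245·4/105·1/210 = 2/45
take √, sign -1: I = -0.05947080

-0.059471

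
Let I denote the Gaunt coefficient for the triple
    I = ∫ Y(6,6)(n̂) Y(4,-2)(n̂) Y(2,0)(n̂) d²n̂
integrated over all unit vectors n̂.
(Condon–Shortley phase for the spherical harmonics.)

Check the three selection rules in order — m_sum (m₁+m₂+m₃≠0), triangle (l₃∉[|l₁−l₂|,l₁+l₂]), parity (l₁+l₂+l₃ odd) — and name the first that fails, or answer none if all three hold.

m_sum

Σmᵢ = 4  ✗
l₃∈[|l₁−l₂|,l₁+l₂]=[2,10], have l₃=2
Σlᵢ = 12 ⇒ even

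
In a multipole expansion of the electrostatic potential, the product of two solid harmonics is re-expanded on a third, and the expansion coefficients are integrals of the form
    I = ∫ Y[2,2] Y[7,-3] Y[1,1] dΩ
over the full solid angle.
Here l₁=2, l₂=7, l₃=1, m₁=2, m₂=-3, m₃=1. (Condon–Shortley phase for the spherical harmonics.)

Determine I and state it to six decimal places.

0.000000

|2−7|≤1≤2+7 violated ⇒ I = 0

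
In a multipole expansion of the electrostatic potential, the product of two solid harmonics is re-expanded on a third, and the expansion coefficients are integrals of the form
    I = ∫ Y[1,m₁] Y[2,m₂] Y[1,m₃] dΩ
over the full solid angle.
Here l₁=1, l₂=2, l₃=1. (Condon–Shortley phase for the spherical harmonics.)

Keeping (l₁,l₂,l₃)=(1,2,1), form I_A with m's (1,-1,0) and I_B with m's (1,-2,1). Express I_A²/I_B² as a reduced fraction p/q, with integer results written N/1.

1/2

l's match ⇒ only the (l;m) 3-j factors differ between A and B.
A: triangle coeff Δ(1,2,1) = 1/30; Σ_t [0,0]: t=0:+1/2 = 1/2; (3j)²=1/10 [(1 2 1; 1 -1 0)], sign=-1
B: triangle coeff Δ(1,2,1) = 1/30; Σ_t [0,0]: t=0:+1/4 = 1/4; (3j)²=1/5 [(1 2 1; 1 -2 1)], sign=+1
I_A²/I_B² = (1/10)/(1/5) = 1/2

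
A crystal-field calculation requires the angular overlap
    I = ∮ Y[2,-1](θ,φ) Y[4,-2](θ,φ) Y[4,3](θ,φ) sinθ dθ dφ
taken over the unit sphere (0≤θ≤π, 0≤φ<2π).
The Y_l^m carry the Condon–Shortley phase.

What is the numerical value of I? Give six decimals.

-0.187702

m-sum 0 ✓  L=10 even ✓  2≤4≤6 ✓
Π(2lᵢ+1) = 5×9×9 = 405
triangle coeff Δ(2,4,4) = 1/13860
Σ_t [0,2]: t=0:+1/192 t=1:−1/36 t=2:+1/192 = -5/288
(3j)²=20/693 [(2 4 4; 0 0 0)], sign=-1
Σ_t [1,2]: t=1:−1/240 t=2:+1/1440 = -1/288
(3j)²=5/132 [(2 4 4; -1 -2 3)], sign=+1
⇒ 4πI² = 375/847
I = (-1)√(375/847/(4π)) = -0.18770204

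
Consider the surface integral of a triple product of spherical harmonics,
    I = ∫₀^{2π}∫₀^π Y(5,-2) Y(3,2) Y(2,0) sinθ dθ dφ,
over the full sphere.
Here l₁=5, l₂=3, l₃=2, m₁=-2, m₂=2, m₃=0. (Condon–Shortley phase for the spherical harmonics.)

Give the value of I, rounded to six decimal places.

0.190188

Checks pass: Σm=0; 10 even; l₃=2∈[2,8].
(2·5+1)(2·3+1)(2·2+1) = 385
Δ: 6! 4! 0! / 11! → 1/2310
sum: t=3:−1/144 = -1/144
3j²(5 3 2; 0 0 0) = Δ·Π!·Σ² = 10/231  (sign -1)
sum: t=5:−1/480 = -1/480
3j²(5 3 2; -2 2 0) = Δ·Π!·Σ² = 3/110  (sign -1)
combine: 4πI² = 385·10/231·3/110 = 5/11
take √, sign +1: I = 0.19018827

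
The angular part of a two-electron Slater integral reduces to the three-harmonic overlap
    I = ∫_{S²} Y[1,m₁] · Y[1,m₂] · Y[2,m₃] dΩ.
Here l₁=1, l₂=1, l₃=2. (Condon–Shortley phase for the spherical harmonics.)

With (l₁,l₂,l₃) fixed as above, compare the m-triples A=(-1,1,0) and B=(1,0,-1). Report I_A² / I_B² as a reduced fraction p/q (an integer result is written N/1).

1/3

Same 1,1,2: normalisation and zero-m 3j drop out of the ratio.
A: Δ: 0! 2! 2! / 5! → 1/30; sum: t=0:+1/4 = 1/4; 3j²(1 1 2; -1 1 0) = Δ·Π!·Σ² = 1/30  (sign +1)
B: Δ: 0! 2! 2! / 5! → 1/30; sum: t=0:+1/2 = 1/2; 3j²(1 1 2; 1 0 -1) = Δ·Π!·Σ² = 1/10  (sign -1)
I_A²/I_B² = (1/30)/(1/10) = 1/3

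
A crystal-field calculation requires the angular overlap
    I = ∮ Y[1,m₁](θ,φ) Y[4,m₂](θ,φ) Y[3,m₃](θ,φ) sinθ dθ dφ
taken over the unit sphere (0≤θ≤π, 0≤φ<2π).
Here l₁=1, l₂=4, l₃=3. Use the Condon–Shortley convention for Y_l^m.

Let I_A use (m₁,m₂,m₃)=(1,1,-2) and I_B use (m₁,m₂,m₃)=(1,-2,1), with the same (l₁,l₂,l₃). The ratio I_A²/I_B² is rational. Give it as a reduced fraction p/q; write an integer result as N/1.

1/5

l's match ⇒ only the (l;m) 3-j factors differ between A and B.
A: triangle coeff Δ(1,4,3) = 1/252; Σ_t [0,0]: t=0:+1/240 = 1/240; (3j)²=1/84 [(1 4 3; 1 1 -2)], sign=-1
B: triangle coeff Δ(1,4,3) = 1/252; Σ_t [0,0]: t=0:+1/96 = 1/96; (3j)²=5/84 [(1 4 3; 1 -2 1)], sign=+1
I_A²/I_B² = (1/84)/(5/84) = 1/5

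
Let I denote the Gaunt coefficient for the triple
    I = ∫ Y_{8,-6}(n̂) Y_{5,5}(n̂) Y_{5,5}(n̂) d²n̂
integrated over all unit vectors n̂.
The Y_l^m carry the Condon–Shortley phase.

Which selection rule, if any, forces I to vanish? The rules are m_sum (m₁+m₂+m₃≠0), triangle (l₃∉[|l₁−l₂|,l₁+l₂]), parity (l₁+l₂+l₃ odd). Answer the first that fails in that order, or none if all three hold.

m₁+m₂+m₃ = -6 + 5 + 5 = 4  ✗
triangle: |8−5|=3 ≤ l₃=5 ≤ 8+5=13
parity: l₁+l₂+l₃ = 18 is even

m_sum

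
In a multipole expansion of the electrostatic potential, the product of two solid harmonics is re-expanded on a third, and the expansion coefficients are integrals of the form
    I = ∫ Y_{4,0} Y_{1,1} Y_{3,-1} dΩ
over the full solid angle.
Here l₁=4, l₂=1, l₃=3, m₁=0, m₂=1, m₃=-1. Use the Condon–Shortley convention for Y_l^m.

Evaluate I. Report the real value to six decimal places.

Checks pass: Σm=0; 8 even; l₃=3∈[3,5].
(2·4+1)(2·1+1)(2·3+1) = 189
Δ: 2! 6! 0! / 9! → 1/252
sum: t=1:−1/36 = -1/36
3j²(4 1 3; 0 0 0) = Δ·Π!·Σ² = 4/63  (sign +1)
sum: t=2:+1/96 = 1/96
3j²(4 1 3; 0 1 -1) = Δ·Π!·Σ² = 1/42  (sign +1)
combine: 4πI² = 189·4/63·1/42 = 2/7
take √, sign +1: I = 0.15078601

0.150786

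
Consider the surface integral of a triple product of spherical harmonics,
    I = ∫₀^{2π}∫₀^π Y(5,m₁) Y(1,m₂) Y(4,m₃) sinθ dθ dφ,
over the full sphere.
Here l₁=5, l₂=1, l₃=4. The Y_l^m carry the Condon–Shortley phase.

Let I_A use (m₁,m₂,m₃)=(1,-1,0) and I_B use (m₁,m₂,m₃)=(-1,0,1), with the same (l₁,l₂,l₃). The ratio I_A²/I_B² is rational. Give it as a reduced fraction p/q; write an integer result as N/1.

Shared (l₁,l₂,l₃)=(5,1,4): N and (l;000)² cancel in I_A²/I_B².
A: Δ = 2!·8!·0!/11! = 1/495; Racah Σ t=0..0: t=0:+1/1152 = 1/1152; ⇒ 3j(5 1 4; 1 -1 0)² = 1/33, sgn +1
B: Δ = 2!·8!·0!/11! = 1/495; Racah Σ t=1..1: t=1:−1/720 = -1/720; ⇒ 3j(5 1 4; -1 0 1)² = 8/165, sgn +1
I_A²/I_B² = (1/33)/(8/165) = 5/8

5/8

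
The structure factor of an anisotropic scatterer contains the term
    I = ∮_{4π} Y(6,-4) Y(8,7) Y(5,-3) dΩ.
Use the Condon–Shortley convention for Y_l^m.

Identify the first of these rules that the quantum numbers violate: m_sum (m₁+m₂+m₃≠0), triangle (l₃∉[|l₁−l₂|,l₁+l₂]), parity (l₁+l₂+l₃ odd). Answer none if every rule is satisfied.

parity

Σmᵢ = 0  ✓
l₃∈[|l₁−l₂|,l₁+l₂]=[2,14], have l₃=5  ✓
Σlᵢ = 19 ⇒ odd  ✗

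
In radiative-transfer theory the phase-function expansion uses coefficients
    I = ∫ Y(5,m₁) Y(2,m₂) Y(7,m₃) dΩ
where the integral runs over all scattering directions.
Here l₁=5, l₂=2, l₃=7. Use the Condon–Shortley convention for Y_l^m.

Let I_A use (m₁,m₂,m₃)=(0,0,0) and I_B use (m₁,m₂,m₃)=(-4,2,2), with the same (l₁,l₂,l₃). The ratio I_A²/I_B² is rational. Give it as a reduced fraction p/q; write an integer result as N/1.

Shared (l₁,l₂,l₃)=(5,2,7): N and (l;000)² cancel in I_A²/I_B².
A: Δ = 0!·10!·4!/15! = 1/15015; Racah Σ t=0..0: t=0:+1/57600 = 1/57600; ⇒ 3j(5 2 7; 0 0 0)² = 21/715, sgn -1
B: Δ = 0!·10!·4!/15! = 1/15015; Racah Σ t=0..0: t=0:+1/8709120 = 1/8709120; ⇒ 3j(5 2 7; -4 2 2)² = 1/3003, sgn -1
I_A²/I_B² = (21/715)/(1/3003) = 441/5

441/5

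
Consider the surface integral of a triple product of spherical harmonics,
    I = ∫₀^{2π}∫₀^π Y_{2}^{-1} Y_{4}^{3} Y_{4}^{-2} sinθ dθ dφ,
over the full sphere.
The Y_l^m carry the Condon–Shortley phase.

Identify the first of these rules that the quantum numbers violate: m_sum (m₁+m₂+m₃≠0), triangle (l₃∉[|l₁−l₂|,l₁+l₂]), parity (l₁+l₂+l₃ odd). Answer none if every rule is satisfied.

none

m₁+m₂+m₃ = -1 + 3 − 2 = 0  ✓
triangle: |2−4|=2 ≤ l₃=4 ≤ 2+4=6  ✓
parity: l₁+l₂+l₃ = 10 is even  ✓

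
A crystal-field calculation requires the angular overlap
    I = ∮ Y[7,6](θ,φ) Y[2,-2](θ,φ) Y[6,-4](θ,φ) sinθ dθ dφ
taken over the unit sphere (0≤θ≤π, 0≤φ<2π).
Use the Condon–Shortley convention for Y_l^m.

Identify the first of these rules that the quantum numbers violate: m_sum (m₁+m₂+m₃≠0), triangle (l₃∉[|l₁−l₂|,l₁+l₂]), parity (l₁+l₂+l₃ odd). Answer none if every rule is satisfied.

azimuthal sum: 6 − 2 − 4 = 0  ✓
5 ≤ 6 ≤ 9 (triangle on l)  ✓
L = 7 + 2 + 6 = 15 (odd)  ✗

parity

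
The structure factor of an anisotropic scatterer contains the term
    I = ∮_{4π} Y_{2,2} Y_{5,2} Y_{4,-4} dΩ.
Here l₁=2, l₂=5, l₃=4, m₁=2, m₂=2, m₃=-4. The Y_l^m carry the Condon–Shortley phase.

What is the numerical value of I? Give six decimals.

0.000000

L=11 odd ⇒ parity kills the (l;000) factor ⇒ I = 0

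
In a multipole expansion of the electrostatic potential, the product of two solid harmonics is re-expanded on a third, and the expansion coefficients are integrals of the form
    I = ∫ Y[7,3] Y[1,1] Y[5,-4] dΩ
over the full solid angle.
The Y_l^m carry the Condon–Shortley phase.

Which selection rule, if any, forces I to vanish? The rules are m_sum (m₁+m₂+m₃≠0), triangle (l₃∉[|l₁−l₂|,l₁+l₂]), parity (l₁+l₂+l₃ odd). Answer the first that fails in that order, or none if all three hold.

Σmᵢ = 0  ✓
l₃∈[|l₁−l₂|,l₁+l₂]=[6,8], have l₃=5  ✗
Σlᵢ = 13 ⇒ odd

triangle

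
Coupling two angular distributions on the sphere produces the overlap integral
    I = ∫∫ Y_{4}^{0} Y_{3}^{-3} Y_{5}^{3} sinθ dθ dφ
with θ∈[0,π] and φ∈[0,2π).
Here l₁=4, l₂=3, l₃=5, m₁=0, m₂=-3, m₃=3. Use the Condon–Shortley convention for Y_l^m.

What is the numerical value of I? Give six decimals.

0.196280

Checks pass: Σm=0; 12 even; l₃=5∈[1,7].
(2·4+1)(2·3+1)(2·5+1) = 693
Δ: 2! 6! 4! / 13! → 1/180180
sum: t=0:+1/576 t=1:−1/144 t=2:+1/576 = -1/288
3j²(4 3 5; 0 0 0) = Δ·Π!·Σ² = 20/1001  (sign +1)
sum: t=0:+1/2304 = 1/2304
3j²(4 3 5; 0 -3 3) = Δ·Π!·Σ² = 5/143  (sign +1)
combine: 4πI² = 693·20/1001·5/143 = 900/1859
take √, sign +1: I = 0.19628026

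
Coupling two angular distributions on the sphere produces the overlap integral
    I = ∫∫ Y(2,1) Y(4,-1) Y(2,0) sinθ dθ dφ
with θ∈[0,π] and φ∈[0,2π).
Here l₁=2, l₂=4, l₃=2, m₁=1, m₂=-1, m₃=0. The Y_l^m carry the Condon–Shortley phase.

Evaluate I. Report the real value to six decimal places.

Checks pass: Σm=0; 8 even; l₃=2∈[2,6].
(2·2+1)(2·4+1)(2·2+1) = 225
Δ: 4! 0! 4! / 9! → 1/630
sum: t=2:+1/16 = 1/16
3j²(2 4 2; 0 0 0) = Δ·Π!·Σ² = 2/35  (sign +1)
sum: t=1:−1/24 = -1/24
3j²(2 4 2; 1 -1 0) = Δ·Π!·Σ² = 1/21  (sign -1)
combine: 4πI² = 225·2/35·1/21 = 30/49
take √, sign -1: I = -0.22072812

-0.220728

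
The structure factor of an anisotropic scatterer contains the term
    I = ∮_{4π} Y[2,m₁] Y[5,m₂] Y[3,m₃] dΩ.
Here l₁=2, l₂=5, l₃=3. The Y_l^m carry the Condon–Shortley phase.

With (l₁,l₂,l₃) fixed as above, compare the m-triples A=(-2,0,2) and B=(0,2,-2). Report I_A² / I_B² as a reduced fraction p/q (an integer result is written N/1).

Shared (l₁,l₂,l₃)=(2,5,3): N and (l;000)² cancel in I_A²/I_B².
A: Δ = 4!·0!·6!/11! = 1/2310; Racah Σ t=4..4: t=4:+1/2880 = 1/2880; ⇒ 3j(2 5 3; -2 0 2)² = 1/462, sgn -1
B: Δ = 4!·0!·6!/11! = 1/2310; Racah Σ t=2..2: t=2:+1/480 = 1/480; ⇒ 3j(2 5 3; 0 2 -2)² = 3/110, sgn -1
I_A²/I_B² = (1/462)/(3/110) = 5/63

5/63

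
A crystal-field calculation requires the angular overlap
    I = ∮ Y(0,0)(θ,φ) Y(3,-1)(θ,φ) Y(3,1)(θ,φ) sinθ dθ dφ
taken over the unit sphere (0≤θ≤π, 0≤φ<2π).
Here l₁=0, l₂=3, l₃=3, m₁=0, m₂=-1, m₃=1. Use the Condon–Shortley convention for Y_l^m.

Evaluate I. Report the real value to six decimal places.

m-sum 0 ✓  L=6 even ✓  3≤3≤3 ✓
Π(2lᵢ+1) = 1×7×7 = 49
triangle coeff Δ(0,3,3) = 1/7
Σ_t [0,0]: t=0:+1/36 = 1/36
(3j)²=1/7 [(0 3 3; 0 0 0)], sign=-1
Σ_t [0,0]: t=0:+1/48 = 1/48
(3j)²=1/7 [(0 3 3; 0 -1 1)], sign=+1
⇒ 4πI² = 1/1
I = (-1)√(1/1/(4π)) = -0.28209479

-0.282095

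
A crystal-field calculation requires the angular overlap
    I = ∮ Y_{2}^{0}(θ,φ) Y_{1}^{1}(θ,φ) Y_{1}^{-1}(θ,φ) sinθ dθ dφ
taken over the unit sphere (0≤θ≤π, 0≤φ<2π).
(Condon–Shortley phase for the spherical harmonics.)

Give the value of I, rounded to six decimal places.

m-sum 0 ✓  L=4 even ✓  1≤1≤3 ✓
Π(2lᵢ+1) = 5×3×3 = 45
triangle coeff Δ(2,1,1) = 1/30
Σ_t [1,1]: t=1:−1/1 = -1/1
(3j)²=2/15 [(2 1 1; 0 0 0)], sign=+1
Σ_t [2,2]: t=2:+1/4 = 1/4
(3j)²=1/30 [(2 1 1; 0 1 -1)], sign=+1
⇒ 4πI² = 1/5
I = (+1)√(1/5/(4π)) = 0.12615663

0.126157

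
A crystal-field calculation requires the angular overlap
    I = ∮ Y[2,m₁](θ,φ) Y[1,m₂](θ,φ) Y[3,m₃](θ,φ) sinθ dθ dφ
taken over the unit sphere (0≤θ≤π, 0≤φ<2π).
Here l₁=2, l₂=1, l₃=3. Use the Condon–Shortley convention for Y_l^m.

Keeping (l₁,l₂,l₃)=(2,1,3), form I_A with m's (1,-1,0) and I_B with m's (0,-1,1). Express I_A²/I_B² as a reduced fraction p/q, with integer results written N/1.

1/2

l's match ⇒ only the (l;m) 3-j factors differ between A and B.
A: triangle coeff Δ(2,1,3) = 1/105; Σ_t [0,0]: t=0:+1/12 = 1/12; (3j)²=1/35 [(2 1 3; 1 -1 0)], sign=-1
B: triangle coeff Δ(2,1,3) = 1/105; Σ_t [0,0]: t=0:+1/8 = 1/8; (3j)²=2/35 [(2 1 3; 0 -1 1)], sign=+1
I_A²/I_B² = (1/35)/(2/35) = 1/2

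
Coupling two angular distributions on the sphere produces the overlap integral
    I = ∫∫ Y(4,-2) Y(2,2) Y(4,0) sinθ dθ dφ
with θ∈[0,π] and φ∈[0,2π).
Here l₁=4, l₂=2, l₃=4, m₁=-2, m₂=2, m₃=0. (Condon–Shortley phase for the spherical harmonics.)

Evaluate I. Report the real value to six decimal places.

Checks pass: Σm=0; 10 even; l₃=4∈[2,6].
(2·4+1)(2·2+1)(2·4+1) = 405
Δ: 2! 6! 2! / 11! → 1/13860
sum: t=0:+1/192 t=1:−1/36 t=2:+1/192 = -5/288
3j²(4 2 4; 0 0 0) = Δ·Π!·Σ² = 20/693  (sign -1)
sum: t=2:+1/192 = 1/192
3j²(4 2 4; -2 2 0) = Δ·Π!·Σ² = 3/77  (sign +1)
combine: 4πI² = 405·20/693·3/77 = 2700/5929
take √, sign -1: I = -0.19036462

-0.190365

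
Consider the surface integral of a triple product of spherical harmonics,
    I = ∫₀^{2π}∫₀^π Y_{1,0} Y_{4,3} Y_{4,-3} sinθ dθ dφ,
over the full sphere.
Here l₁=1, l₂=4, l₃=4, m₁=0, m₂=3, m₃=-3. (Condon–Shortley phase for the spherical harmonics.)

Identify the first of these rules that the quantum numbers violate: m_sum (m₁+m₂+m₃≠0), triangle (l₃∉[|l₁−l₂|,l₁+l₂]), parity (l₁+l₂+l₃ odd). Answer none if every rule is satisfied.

Σmᵢ = 0  ✓
l₃∈[|l₁−l₂|,l₁+l₂]=[3,5], have l₃=4  ✓
Σlᵢ = 9 ⇒ odd  ✗

parity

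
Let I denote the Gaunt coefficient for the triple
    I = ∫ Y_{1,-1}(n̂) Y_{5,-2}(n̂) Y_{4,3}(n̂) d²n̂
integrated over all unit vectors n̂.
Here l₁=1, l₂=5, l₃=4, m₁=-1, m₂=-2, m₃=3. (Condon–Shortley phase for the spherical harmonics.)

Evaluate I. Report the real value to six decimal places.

Checks pass: Σm=0; 10 even; l₃=4∈[4,6].
(2·1+1)(2·5+1)(2·4+1) = 297
Δ: 2! 0! 8! / 11! → 1/495
sum: t=1:−1/576 = -1/576
3j²(1 5 4; 0 0 0) = Δ·Π!·Σ² = 5/99  (sign -1)
sum: t=2:+1/10080 = 1/10080
3j²(1 5 4; -1 -2 3) = Δ·Π!·Σ² = 1/165  (sign -1)
combine: 4πI² = 297·5/99·1/165 = 1/11
take √, sign +1: I = 0.08505478

0.085055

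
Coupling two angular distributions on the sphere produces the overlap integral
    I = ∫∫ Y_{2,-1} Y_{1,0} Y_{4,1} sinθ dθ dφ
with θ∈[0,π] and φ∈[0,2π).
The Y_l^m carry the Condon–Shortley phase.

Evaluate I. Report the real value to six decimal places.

triangle: need 1≤l₃≤3, have 4; I=0

0.000000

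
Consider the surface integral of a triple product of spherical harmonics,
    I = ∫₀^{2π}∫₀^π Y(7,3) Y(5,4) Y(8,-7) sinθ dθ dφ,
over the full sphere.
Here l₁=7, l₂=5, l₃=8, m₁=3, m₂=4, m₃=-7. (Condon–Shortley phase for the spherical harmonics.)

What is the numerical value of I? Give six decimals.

0.161070

Checks pass: Σm=0; 20 even; l₃=8∈[2,12].
(2·7+1)(2·5+1)(2·8+1) = 2805
Δ: 4! 10! 6! / 21! → 1/814773960
sum: t=0:+1/87091200 t=1:−1/4976640 t=2:+1/2073600 t=3:−1/4976640 t=4:+1/87091200 = 1/9676800
3j²(7 5 8; 0 0 0) = Δ·Π!·Σ² = 360/46189  (sign +1)
sum: t=3:−1/1567641600 t=4:+1/10450944000 = -17/31352832000
3j²(7 5 8; 3 4 -7) = Δ·Π!·Σ² = 17/1140  (sign +1)
combine: 4πI² = 2805·360/46189·17/1140 = 1530/4693
take √, sign +1: I = 0.16107031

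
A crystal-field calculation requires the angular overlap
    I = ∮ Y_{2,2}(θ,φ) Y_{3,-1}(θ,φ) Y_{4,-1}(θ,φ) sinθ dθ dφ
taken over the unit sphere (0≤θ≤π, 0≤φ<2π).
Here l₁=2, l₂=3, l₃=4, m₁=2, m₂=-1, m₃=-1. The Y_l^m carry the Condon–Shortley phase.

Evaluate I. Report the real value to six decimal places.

0.000000

L=9 odd ⇒ parity kills the (l;000) factor ⇒ I = 0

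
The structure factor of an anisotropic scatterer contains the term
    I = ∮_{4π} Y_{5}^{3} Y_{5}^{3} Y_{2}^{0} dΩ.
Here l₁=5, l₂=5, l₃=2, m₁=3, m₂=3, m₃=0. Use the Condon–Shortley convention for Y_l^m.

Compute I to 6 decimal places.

0.000000

3 + 3 + 0 = 6 ≠ 0: azimuthal integral kills it; I = 0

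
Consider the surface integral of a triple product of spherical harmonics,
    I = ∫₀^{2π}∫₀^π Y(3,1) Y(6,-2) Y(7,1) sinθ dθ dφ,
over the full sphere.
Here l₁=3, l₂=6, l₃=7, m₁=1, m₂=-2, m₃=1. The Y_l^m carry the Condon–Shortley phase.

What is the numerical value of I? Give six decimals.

Rules hold: Σm=0, L=16 even, 3≤7≤9.
N = 7·13·15 = 1365
Δ = 2!·4!·10!/17! = 1/2042040
Racah Σ t=0..2: t=0:+1/207360 t=1:−1/57600 t=2:+1/207360 = -1/129600
⇒ 3j(3 6 7; 0 0 0)² = 168/12155, sgn +1
Racah Σ t=0..2: t=0:+1/138240 t=1:−1/181440 t=2:+1/3870720 = 23/11612160
⇒ 3j(3 6 7; 1 -2 1)² = 529/204204, sgn +1
4πI² = N·(3j₀)²·(3jₘ)² = 22218/454597
I = +1·√(0.0488741/4π) = 0.06236404

0.062364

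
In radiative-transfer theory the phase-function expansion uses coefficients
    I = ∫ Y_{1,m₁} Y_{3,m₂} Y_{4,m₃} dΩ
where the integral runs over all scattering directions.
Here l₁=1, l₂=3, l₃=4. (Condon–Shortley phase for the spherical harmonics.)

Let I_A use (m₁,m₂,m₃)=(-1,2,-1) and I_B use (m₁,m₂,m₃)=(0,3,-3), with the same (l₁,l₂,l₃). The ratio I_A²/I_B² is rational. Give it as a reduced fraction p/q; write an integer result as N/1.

Same 1,3,4: normalisation and zero-m 3j drop out of the ratio.
A: Δ: 0! 2! 6! / 9! → 1/252; sum: t=0:+1/240 = 1/240; 3j²(1 3 4; -1 2 -1) = Δ·Π!·Σ² = 1/84  (sign -1)
B: Δ: 0! 2! 6! / 9! → 1/252; sum: t=0:+1/720 = 1/720; 3j²(1 3 4; 0 3 -3) = Δ·Π!·Σ² = 1/36  (sign -1)
I_A²/I_B² = (1/84)/(1/36) = 3/7

3/7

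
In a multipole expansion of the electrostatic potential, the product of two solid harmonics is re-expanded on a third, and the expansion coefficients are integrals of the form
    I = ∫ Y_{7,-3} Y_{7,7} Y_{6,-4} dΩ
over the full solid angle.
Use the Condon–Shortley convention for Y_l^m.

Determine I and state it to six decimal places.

0.139650

Checks pass: Σm=0; 20 even; l₃=6∈[0,14].
(2·7+1)(2·7+1)(2·6+1) = 2925
Δ: 8! 6! 6! / 21! → 1/2444321880
sum: t=1:−1/2612736000 t=2:+1/20736000 t=3:−1/1658880 t=4:+1/746496 t=5:−1/1658880 t=6:+1/20736000 t=7:−1/2612736000 = 1/4354560
3j²(7 7 6; 0 0 0) = Δ·Π!·Σ² = 1000/138567  (sign +1)
sum: t=8:+1/1393459200 = 1/1393459200
3j²(7 7 6; -3 7 -4) = Δ·Π!·Σ² = 15/1292  (sign +1)
combine: 4πI² = 2925·1000/138567·15/1292 = 281250/1147619
take √, sign +1: I = 0.13965049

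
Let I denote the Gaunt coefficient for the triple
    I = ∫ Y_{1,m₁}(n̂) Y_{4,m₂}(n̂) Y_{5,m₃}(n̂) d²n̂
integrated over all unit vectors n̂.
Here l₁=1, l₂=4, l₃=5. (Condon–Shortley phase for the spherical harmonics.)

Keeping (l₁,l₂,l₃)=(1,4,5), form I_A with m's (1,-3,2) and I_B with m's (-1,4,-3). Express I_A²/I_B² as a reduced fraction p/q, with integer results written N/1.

3/1

l's match ⇒ only the (l;m) 3-j factors differ between A and B.
A: triangle coeff Δ(1,4,5) = 1/495; Σ_t [0,0]: t=0:+1/10080 = 1/10080; (3j)²=1/165 [(1 4 5; 1 -3 2)], sign=-1
B: triangle coeff Δ(1,4,5) = 1/495; Σ_t [0,0]: t=0:+1/80640 = 1/80640; (3j)²=1/495 [(1 4 5; -1 4 -3)], sign=+1
I_A²/I_B² = (1/165)/(1/495) = 3/1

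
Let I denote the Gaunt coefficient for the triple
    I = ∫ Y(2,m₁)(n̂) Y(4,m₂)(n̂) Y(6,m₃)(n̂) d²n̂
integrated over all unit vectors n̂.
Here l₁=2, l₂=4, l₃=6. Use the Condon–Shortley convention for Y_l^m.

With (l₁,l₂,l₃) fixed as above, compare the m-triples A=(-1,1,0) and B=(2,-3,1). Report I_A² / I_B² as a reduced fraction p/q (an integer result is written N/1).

Shared (l₁,l₂,l₃)=(2,4,6): N and (l;000)² cancel in I_A²/I_B².
A: Δ = 0!·4!·8!/13! = 1/6435; Racah Σ t=0..0: t=0:+1/4320 = 1/4320; ⇒ 3j(2 4 6; -1 1 0)² = 8/429, sgn +1
B: Δ = 0!·4!·8!/13! = 1/6435; Racah Σ t=0..0: t=0:+1/120960 = 1/120960; ⇒ 3j(2 4 6; 2 -3 1)² = 1/1287, sgn -1
I_A²/I_B² = (8/429)/(1/1287) = 24/1

24/1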